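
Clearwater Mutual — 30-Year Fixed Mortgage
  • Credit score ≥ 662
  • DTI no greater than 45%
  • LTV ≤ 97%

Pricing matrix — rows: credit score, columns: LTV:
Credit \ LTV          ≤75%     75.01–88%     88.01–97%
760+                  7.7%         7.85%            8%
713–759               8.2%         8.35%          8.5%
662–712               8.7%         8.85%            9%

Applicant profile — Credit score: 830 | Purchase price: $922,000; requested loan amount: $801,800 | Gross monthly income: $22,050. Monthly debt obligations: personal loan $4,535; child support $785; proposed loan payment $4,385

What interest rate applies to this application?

Credit score 830 ≥ 662; Total monthly debts = (4,535 + 785 + 4,385) = 9,705. DTI = 9,705/22,050 = 44% ≤ 45%
LTV: 801,800 ÷ 922,000 = 87%, within 97% cap
Credit 830 → row 760+; LTV 87% → column 75.01–88%. Grid cell → 7.85%.

7.85%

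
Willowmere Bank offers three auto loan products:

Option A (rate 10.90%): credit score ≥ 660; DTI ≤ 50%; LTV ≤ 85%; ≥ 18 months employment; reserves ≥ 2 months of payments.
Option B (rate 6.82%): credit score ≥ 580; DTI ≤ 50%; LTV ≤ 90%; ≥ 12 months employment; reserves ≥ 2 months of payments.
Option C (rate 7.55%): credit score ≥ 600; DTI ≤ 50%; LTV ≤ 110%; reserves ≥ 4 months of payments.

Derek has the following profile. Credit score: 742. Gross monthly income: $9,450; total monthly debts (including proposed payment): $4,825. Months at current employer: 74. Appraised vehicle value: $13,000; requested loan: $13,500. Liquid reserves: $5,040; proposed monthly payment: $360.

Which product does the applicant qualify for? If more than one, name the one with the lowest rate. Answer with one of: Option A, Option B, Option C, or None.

DTI = 4,825/9,450 = 51.1%.
LTV = 13,500/13,000 = 103.8%.
Reserves = 5,040/360 = 14.0 months.
Option A: score 742 ≥ 660; DTI 51.1% > 50%; LTV 103.8% > 85%; employment 74 ≥ 18 mo; reserves 14.0 ≥ 2 mo → does not qualify.
Option B: score 742 ≥ 580; DTI 51.1% > 50%; LTV 103.8% > 90%; employment 74 ≥ 12 mo; reserves 14.0 ≥ 2 mo → does not qualify.
Option C: score 742 ≥ 600; DTI 51.1% > 50%; LTV 103.8% ≤ 110%; reserves 14.0 ≥ 4 mo → does not qualify.

None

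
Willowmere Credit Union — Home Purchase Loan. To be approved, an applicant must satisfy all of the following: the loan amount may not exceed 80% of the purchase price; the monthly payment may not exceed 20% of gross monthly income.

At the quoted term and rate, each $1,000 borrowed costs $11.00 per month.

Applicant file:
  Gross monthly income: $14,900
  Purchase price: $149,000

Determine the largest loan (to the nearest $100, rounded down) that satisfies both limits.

$119,200

Payment cap: 20% × $14,900 = $2,980/month.
At $11.00 per $1,000, that supports 2,980/11.00 × 1,000 ≈ $270,909 → $270,900.
LTV cap: 80% × $149,000 = $119,200 → $119,200.
Binding constraint: loan-to-value.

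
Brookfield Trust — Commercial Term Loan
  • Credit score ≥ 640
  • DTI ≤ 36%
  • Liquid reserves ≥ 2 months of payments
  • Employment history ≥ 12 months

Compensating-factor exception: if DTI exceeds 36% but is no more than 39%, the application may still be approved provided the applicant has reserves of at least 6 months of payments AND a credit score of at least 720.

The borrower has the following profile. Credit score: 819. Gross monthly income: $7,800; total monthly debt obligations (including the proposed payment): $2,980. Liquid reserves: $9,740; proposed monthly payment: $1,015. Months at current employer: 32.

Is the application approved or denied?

Credit score 819 ≥ 640 (meets base)
DTI = 2,980/7,800 = 38.2% > 36% — standard DTI limit exceeded.
Reserves: 9,740 ÷ 1,015 = 9.6 months (meets 2-month minimum)
Employment 32 ≥ 12 months
38.2% falls in the override range (36%–39%), so the compensating-factor test applies.
Reserves 9.6 ≥ 6 months; credit score 819 ≥ 720.
Both compensating conditions met → exception applies.

Approved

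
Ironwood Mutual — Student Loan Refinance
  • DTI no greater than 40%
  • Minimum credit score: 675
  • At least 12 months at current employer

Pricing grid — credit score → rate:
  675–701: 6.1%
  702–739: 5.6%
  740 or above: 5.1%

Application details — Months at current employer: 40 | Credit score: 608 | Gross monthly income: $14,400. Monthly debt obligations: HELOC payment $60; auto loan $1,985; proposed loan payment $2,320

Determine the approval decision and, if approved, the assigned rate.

Credit score 608 < 675 (below minimum)
Total monthly debts = (60 + 1,985 + 2,320) = 4,365. DTI = 4,365/14,400 = 30.3% ≤ 40%
Employment 40 ≥ 12 months
Not all requirements met → denied.

Denied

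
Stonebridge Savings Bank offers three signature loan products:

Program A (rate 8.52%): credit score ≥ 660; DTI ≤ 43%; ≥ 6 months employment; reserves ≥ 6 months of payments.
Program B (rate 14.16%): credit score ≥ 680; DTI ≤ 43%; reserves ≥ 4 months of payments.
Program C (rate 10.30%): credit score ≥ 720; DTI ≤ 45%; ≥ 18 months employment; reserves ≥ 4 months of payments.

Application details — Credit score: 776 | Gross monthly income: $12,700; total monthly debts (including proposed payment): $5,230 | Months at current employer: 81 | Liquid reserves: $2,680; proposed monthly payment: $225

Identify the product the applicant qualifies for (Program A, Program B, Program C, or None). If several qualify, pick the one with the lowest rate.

Program A

DTI = 5,230/12,700 = 41.2%.
Reserves = 2,680/225 = 11.9 months.
Program A: score 776 ≥ 660; DTI 41.2% ≤ 43%; employment 81 ≥ 6 mo; reserves 11.9 ≥ 6 mo → qualifies.
Program B: score 776 ≥ 680; DTI 41.2% ≤ 43%; reserves 11.9 ≥ 4 mo → qualifies.
Program C: score 776 ≥ 720; DTI 41.2% ≤ 45%; employment 81 ≥ 18 mo; reserves 11.9 ≥ 4 mo → qualifies.
Qualifying: Program A, Program B, Program C. Lowest rate is 8.52% → Program A.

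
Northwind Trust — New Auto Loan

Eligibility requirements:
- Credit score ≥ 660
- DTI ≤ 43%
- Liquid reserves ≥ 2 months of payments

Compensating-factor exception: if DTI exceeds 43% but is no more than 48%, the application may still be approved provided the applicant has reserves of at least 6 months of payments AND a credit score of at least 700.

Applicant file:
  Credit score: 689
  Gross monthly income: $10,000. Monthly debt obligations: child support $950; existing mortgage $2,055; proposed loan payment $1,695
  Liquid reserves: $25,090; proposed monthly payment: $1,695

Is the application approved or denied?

Denied

Credit score 689 ≥ 660 (meets base)
Total debts = (950 + 2,055 + 1,695) = 4,700. DTI: 4,700 ÷ 10,000 = 47%, over the 43% base limit.
Reserves = 25,090/1,695 = 14.8 months ≥ 2
DTI 47% is within the 43%–48% exception band; checking compensating factors.
Override check — reserves: 14.8 mo (ok); score: 689 (below 700).
Override conditions not both satisfied; exception does not apply.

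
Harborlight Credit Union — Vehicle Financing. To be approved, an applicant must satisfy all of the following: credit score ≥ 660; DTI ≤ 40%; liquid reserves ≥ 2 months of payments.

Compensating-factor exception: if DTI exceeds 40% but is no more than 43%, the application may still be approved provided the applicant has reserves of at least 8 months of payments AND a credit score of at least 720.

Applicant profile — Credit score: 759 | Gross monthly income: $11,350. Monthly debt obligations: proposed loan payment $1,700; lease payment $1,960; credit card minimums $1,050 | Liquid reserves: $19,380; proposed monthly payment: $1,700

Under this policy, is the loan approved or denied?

Credit score 759 ≥ 660 (meets base)
Total debts = (1,700 + 1,960 + 1,050) = 4,710. DTI = 4,710/11,350 = 41.5% > 40% — standard DTI limit exceeded.
Reserves = 19,380/1,700 = 11.4 months ≥ 2
41.5% falls in the override range (40%–43%), so the compensating-factor test applies.
Reserves 11.4 ≥ 8 months; credit score 759 ≥ 720.
Both override conditions satisfied; DTI exception granted.

Approved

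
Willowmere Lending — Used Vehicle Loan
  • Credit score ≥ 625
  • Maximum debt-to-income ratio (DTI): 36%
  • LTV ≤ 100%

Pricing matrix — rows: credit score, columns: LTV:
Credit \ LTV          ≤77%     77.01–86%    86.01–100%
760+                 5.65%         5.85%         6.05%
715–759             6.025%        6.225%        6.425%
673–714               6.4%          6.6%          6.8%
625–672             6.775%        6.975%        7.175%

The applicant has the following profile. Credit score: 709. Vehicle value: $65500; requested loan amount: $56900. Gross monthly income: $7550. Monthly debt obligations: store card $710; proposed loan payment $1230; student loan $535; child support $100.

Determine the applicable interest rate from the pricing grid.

6.8%

Credit score 709 ≥ 625; Total monthly debts = (710 + 1,230 + 535 + 100) = 2,575. Debt-to-income = 2,575/7,550 = 34.1% — meets 36% limit
LTV = 56,900/65,500 = 86.9% ≤ 100%
Credit 709 → row 673–714; LTV 86.9% → column 86.01–100%. Grid cell → 6.8%.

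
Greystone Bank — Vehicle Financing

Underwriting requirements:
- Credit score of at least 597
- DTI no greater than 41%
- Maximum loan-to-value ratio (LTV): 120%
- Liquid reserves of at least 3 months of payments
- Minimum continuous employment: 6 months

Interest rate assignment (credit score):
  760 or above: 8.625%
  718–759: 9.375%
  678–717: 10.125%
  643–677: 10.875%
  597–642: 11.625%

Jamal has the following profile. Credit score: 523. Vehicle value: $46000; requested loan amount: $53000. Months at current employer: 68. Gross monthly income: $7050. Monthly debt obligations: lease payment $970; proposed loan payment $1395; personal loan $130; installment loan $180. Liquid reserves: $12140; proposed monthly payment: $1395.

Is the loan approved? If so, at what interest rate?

Denied

Credit score 523 < 597 (below minimum)
Loan-to-value = 53,000/46,000 = 115.2% — pass (120% max)
Total monthly debts = (970 + 1,395 + 130 + 180) = 2,675. DTI: 2,675 ÷ 7,050 = 37.9%, within the 41% cap
Employment 68 ≥ 6 months
Reserves = 12,140/1,395 = 8.7 months ≥ 3
Not all requirements met → denied.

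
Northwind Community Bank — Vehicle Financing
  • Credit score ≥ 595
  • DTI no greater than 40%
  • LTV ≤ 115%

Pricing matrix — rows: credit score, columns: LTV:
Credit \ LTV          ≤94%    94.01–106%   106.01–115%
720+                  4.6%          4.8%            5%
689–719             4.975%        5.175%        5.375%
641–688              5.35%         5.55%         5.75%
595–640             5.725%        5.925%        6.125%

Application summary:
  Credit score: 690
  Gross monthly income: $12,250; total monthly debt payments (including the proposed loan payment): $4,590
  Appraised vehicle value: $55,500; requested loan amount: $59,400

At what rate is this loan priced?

Credit score 690 ≥ 595; DTI = 4,590/12,250 = 37.5% ≤ 40%
LTV: 59,400 ÷ 55,500 = 107%, within 115% cap
Score 690 is in the 689–719 band; LTV 107% is in the 106.01–115% band → 5.375%.

5.375%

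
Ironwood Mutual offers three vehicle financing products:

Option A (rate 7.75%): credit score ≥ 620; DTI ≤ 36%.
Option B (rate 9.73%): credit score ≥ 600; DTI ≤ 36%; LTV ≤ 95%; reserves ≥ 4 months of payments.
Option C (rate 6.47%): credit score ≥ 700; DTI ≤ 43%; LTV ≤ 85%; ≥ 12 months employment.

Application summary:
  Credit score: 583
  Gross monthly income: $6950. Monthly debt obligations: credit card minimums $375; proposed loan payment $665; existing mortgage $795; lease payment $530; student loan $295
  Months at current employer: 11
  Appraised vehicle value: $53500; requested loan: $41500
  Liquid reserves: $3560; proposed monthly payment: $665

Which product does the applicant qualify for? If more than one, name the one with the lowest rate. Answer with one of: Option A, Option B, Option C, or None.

Total debts = (375 + 665 + 795 + 530 + 295) = 2,660; DTI = 2,660/6,950 = 38.3%.
LTV = 41,500/53,500 = 77.6%.
Reserves = 3,560/665 = 5.4 months.
Option A: score 583 < 620; DTI 38.3% > 36% → does not qualify.
Option B: score 583 < 600; DTI 38.3% > 36%; LTV 77.6% ≤ 95%; reserves 5.4 ≥ 4 mo → does not qualify.
Option C: score 583 < 700; DTI 38.3% ≤ 43%; LTV 77.6% ≤ 85%; employment 11 < 12 mo → does not qualify.

None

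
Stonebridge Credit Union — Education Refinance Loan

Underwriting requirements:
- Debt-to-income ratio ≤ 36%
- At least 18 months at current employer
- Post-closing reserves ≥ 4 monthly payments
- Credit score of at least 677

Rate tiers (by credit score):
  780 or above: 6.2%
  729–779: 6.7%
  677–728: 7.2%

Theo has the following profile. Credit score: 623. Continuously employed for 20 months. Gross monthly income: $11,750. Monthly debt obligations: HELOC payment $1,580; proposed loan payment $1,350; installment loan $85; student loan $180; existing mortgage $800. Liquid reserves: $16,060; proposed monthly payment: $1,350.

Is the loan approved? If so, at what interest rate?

Credit score 623 < 677 (below minimum)
Total monthly debts = (1,580 + 1,350 + 85 + 180 + 800) = 3,995. DTI = 3,995/11,750 = 34% ≤ 36%
Employment 20 ≥ 18 months
Reserves: 16,060 ÷ 1,350 = 11.9 months (meets 4-month minimum)
Not all requirements met → denied.

Denied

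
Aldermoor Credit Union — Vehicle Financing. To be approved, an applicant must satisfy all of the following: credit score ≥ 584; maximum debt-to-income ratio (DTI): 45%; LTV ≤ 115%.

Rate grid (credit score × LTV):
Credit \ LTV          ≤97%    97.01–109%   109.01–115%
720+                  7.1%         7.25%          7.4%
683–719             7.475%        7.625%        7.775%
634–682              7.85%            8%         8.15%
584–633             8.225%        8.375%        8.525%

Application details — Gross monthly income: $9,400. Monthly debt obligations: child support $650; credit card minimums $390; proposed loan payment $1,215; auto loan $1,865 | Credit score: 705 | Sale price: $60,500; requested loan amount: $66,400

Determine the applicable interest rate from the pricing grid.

Credit score 705 ≥ 584; Total monthly debts = (650 + 390 + 1,215 + 1,865) = 4,120. Debt-to-income = 4,120/9,400 = 43.8% — meets 45% limit
LTV: 66,400 ÷ 60,500 = 109.8%, within 115% cap
Score 705 is in the 683–719 band; LTV 109.8% is in the 109.01–115% band → 7.775%.

7.775%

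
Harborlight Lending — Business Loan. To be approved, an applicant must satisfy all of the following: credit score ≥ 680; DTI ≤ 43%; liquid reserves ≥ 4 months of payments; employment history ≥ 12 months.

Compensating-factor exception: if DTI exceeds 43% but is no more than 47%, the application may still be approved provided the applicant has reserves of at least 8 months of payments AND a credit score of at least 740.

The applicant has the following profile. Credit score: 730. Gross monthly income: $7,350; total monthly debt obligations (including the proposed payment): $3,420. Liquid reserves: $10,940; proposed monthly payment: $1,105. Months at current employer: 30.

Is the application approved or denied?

Credit score 730 ≥ 680 (meets base)
DTI = 3,420/7,350 = 46.5% > 43% — standard DTI limit exceeded.
Reserves = 10,940/1,105 = 9.9 months ≥ 4
Employment 30 ≥ 12 months
DTI 46.5% is within the 43%–47% exception band; checking compensating factors.
Override check — reserves: 9.9 mo (ok); score: 730 (below 740).
Override conditions not both satisfied; exception does not apply.

Denied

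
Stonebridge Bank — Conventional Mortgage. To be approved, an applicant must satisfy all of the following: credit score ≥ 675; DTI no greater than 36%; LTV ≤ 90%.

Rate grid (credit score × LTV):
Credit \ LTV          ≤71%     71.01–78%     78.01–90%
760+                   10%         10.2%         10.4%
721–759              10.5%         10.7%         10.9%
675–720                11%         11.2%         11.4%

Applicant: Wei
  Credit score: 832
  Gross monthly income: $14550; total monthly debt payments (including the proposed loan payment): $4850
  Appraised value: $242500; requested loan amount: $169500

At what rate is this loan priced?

Credit score 832 ≥ 675; DTI: 4,850 ÷ 14,550 = 33.3%, within the 36% cap
LTV = 169,500/242,500 = 69.9% ≤ 90%
Score 832 is in the 760+ band; LTV 69.9% is in the ≤71% band → 10%.

10%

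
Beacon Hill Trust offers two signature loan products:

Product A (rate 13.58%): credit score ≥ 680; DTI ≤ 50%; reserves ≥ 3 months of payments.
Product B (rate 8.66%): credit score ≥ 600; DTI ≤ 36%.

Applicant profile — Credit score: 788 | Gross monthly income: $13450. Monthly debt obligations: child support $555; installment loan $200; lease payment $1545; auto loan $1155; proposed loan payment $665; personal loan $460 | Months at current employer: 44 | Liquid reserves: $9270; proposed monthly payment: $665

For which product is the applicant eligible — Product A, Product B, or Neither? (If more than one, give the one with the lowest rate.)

Total debts = (555 + 200 + 1,545 + 1,155 + 665 + 460) = 4,580; DTI = 4,580/13,450 = 34.1%.
Reserves = 9,270/665 = 13.9 months.
Product A: score 788 ≥ 680; DTI 34.1% ≤ 50%; reserves 13.9 ≥ 3 mo → qualifies.
Product B: score 788 ≥ 600; DTI 34.1% ≤ 36% → qualifies.
Qualifying: Product A, Product B. Lowest rate is 8.66% → Product B.

Product B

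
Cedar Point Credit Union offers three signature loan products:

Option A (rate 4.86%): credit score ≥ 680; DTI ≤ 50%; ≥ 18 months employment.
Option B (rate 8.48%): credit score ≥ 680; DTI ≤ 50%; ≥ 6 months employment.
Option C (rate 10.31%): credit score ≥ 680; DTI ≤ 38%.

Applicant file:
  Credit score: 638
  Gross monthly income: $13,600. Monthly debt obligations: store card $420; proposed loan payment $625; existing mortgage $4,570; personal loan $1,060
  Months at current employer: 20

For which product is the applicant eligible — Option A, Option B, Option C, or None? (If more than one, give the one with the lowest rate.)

None

Total debts = (420 + 625 + 4,570 + 1,060) = 6,675; DTI = 6,675/13,600 = 49.1%.
Option A: score 638 < 680; DTI 49.1% ≤ 50%; employment 20 ≥ 18 mo → does not qualify.
Option B: score 638 < 680; DTI 49.1% ≤ 50%; employment 20 ≥ 6 mo → does not qualify.
Option C: score 638 < 680; DTI 49.1% > 38% → does not qualify.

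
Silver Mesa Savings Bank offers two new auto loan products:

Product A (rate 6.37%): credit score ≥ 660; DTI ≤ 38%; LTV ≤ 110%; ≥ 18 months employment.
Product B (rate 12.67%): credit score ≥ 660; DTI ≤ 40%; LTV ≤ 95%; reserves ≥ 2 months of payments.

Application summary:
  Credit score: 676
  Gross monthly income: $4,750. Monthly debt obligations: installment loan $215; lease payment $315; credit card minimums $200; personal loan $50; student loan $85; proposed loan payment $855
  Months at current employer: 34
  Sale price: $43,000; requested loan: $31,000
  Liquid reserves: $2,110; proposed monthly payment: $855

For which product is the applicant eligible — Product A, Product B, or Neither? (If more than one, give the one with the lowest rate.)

Total debts = (215 + 315 + 200 + 50 + 85 + 855) = 1,720; DTI = 1,720/4,750 = 36.2%.
LTV = 31,000/43,000 = 72.1%.
Reserves = 2,110/855 = 2.5 months.
Product A: score 676 ≥ 660; DTI 36.2% ≤ 38%; LTV 72.1% ≤ 110%; employment 34 ≥ 18 mo → qualifies.
Product B: score 676 ≥ 660; DTI 36.2% ≤ 40%; LTV 72.1% ≤ 95%; reserves 2.5 ≥ 2 mo → qualifies.
Qualifying: Product A, Product B. Lowest rate is 6.37% → Product A.

Product A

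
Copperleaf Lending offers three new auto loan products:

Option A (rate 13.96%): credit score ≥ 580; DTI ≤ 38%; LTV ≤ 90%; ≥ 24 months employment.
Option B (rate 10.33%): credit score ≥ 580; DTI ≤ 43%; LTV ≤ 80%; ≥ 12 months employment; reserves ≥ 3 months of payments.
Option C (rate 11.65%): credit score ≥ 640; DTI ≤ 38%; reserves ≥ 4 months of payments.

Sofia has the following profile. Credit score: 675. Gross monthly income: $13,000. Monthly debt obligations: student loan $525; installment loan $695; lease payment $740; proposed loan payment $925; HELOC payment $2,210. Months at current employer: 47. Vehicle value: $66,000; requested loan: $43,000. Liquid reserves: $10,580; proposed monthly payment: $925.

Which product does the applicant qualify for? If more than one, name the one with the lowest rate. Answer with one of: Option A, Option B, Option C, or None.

Total debts = (525 + 695 + 740 + 925 + 2,210) = 5,095; DTI = 5,095/13,000 = 39.2%.
LTV = 43,000/66,000 = 65.2%.
Reserves = 10,580/925 = 11.4 months.
Option A: score 675 ≥ 580; DTI 39.2% > 38%; LTV 65.2% ≤ 90%; employment 47 ≥ 24 mo → does not qualify.
Option B: score 675 ≥ 580; DTI 39.2% ≤ 43%; LTV 65.2% ≤ 80%; employment 47 ≥ 12 mo; reserves 11.4 ≥ 3 mo → qualifies.
Option C: score 675 ≥ 640; DTI 39.2% > 38%; reserves 11.4 ≥ 4 mo → does not qualify.

Option B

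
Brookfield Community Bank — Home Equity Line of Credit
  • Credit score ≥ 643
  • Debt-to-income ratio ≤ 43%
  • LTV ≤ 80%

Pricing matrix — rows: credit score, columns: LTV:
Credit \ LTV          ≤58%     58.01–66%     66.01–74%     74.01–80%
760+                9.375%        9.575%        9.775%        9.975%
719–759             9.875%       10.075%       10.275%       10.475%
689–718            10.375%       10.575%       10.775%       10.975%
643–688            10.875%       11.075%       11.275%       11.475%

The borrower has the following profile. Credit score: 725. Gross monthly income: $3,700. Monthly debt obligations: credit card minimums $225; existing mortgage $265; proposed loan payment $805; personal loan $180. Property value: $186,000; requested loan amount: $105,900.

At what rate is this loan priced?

Credit score 725 ≥ 643; Total monthly debts = (225 + 265 + 805 + 180) = 1,475. DTI = 1,475/3,700 = 39.9% ≤ 43%
LTV = 105,900/186,000 = 56.9% ≤ 80%
Row: 725 falls in 719–759. Column: 56.9% falls in ≤58%. Rate = 9.875%.

9.875%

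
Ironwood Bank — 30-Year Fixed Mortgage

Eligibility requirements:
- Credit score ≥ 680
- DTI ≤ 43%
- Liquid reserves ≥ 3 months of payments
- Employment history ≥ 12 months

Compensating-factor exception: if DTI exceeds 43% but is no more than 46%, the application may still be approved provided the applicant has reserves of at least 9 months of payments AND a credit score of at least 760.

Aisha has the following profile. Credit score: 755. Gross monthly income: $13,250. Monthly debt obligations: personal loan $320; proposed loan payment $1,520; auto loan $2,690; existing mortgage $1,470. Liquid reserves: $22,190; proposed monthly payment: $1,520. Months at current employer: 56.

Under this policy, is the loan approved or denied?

Credit score 755 ≥ 680 (meets base)
Total debts = (320 + 1,520 + 2,690 + 1,470) = 6,000. DTI: 6,000 ÷ 13,250 = 45.3%, over the 43% base limit.
Reserves: 22,190 ÷ 1,520 = 14.6 months (meets 3-month minimum)
Employment 56 ≥ 12 months
45.3% falls in the override range (43%–46%), so the compensating-factor test applies.
Override check — reserves: 14.6 mo (ok); score: 755 (below 760).
Compensating-factor requirement not fully met.

Denied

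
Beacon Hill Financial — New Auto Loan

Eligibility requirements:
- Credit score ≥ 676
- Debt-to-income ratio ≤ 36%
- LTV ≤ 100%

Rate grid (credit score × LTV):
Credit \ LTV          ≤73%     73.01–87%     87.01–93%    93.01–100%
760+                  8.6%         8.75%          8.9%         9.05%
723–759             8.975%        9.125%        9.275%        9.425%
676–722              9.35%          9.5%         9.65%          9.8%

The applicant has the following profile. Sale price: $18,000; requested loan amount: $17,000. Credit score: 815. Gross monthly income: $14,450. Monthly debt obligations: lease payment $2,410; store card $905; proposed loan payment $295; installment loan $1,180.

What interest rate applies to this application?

9.05%

Credit score 815 ≥ 676; Total monthly debts = (2,410 + 905 + 295 + 1,180) = 4,790. DTI = 4,790/14,450 = 33.1% ≤ 36%
Loan-to-value = 17,000/18,000 = 94.4% — pass (100% max)
Credit 815 → row 760+; LTV 94.4% → column 93.01–100%. Grid cell → 9.05%.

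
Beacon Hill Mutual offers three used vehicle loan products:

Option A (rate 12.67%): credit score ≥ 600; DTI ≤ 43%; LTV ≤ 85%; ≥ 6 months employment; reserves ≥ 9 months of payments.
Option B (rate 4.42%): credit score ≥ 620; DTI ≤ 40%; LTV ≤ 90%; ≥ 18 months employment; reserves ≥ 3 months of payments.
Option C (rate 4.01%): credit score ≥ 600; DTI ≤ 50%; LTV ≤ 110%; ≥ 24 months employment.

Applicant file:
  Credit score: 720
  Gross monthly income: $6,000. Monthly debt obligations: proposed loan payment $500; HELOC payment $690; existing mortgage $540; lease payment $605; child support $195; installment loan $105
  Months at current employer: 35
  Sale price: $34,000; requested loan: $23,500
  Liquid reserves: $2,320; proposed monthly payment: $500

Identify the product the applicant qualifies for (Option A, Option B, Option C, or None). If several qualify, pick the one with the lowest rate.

Total debts = (500 + 690 + 540 + 605 + 195 + 105) = 2,635; DTI = 2,635/6,000 = 43.9%.
LTV = 23,500/34,000 = 69.1%.
Reserves = 2,320/500 = 4.6 months.
Option A: score 720 ≥ 600; DTI 43.9% > 43%; LTV 69.1% ≤ 85%; employment 35 ≥ 6 mo; reserves 4.6 < 9 mo → does not qualify.
Option B: score 720 ≥ 620; DTI 43.9% > 40%; LTV 69.1% ≤ 90%; employment 35 ≥ 18 mo; reserves 4.6 ≥ 3 mo → does not qualify.
Option C: score 720 ≥ 600; DTI 43.9% ≤ 50%; LTV 69.1% ≤ 110%; employment 35 ≥ 24 mo → qualifies.

Option C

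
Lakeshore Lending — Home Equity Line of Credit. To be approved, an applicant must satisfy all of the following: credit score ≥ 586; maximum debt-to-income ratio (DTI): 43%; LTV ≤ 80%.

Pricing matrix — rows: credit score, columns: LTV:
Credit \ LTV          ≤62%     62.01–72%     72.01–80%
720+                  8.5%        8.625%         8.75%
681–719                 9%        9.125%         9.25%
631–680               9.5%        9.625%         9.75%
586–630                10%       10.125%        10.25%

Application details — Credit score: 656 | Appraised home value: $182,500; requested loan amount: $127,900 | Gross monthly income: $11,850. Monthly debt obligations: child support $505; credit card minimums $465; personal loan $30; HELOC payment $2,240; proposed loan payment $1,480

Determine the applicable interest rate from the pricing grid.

9.625%

Credit score 656 ≥ 586; Total monthly debts = (505 + 465 + 30 + 2,240 + 1,480) = 4,720. Debt-to-income = 4,720/11,850 = 39.8% — meets 43% limit
LTV: 127,900 ÷ 182,500 = 70.1%, within 80% cap
Score 656 is in the 631–680 band; LTV 70.1% is in the 62.01–72% band → 9.625%.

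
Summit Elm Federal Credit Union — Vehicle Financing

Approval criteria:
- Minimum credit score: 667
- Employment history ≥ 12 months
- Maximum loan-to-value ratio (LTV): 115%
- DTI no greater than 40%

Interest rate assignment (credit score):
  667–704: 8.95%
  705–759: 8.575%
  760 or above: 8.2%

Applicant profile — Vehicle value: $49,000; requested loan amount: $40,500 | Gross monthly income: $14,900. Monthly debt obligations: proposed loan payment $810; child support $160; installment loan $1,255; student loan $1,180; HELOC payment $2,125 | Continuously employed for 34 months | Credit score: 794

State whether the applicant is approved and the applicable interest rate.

Credit score 794 ≥ 667 (meets minimum)
Total monthly debts = (810 + 160 + 1,255 + 1,180 + 2,125) = 5,530. Debt-to-income = 5,530/14,900 = 37.1% — meets 40% limit
Employment 34 ≥ 12 months
LTV: 40,500 ÷ 49,000 = 82.7%, within 115% cap
All requirements met. Score 794 falls in the 760 or above tier → 8.2%.

Approved at 8.2%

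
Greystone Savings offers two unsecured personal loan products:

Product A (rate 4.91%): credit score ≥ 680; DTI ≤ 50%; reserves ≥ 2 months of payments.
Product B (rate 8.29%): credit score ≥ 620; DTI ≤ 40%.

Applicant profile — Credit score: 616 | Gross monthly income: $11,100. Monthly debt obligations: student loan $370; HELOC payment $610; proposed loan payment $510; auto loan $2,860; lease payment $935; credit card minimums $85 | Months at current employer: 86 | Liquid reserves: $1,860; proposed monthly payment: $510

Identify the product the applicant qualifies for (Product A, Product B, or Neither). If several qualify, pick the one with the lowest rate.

Neither

Total debts = (370 + 610 + 510 + 2,860 + 935 + 85) = 5,370; DTI = 5,370/11,100 = 48.4%.
Reserves = 1,860/510 = 3.6 months.
Product A: score 616 < 680; DTI 48.4% ≤ 50%; reserves 3.6 ≥ 2 mo → does not qualify.
Product B: score 616 < 620; DTI 48.4% > 40% → does not qualify.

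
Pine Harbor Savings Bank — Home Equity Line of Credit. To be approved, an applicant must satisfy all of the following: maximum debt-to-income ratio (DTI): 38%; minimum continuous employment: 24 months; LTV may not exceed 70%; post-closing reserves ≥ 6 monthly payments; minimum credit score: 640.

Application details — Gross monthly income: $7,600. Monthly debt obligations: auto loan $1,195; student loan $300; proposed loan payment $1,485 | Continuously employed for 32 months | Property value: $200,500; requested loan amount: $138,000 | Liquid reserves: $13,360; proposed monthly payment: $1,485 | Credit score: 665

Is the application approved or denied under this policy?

Total monthly debts = (1,195 + 300 + 1,485) = 2,980. DTI: 2,980 ÷ 7,600 = 39.2%, exceeds the 38% cap
Employment 32 ≥ 24 months
LTV = 138,000/200,500 = 68.8% ≤ 70%
Reserves = 13,360/1,485 = 9.0 months ≥ 6
Credit score 665 ≥ 640 (meets)
Fails on DTI.

Denied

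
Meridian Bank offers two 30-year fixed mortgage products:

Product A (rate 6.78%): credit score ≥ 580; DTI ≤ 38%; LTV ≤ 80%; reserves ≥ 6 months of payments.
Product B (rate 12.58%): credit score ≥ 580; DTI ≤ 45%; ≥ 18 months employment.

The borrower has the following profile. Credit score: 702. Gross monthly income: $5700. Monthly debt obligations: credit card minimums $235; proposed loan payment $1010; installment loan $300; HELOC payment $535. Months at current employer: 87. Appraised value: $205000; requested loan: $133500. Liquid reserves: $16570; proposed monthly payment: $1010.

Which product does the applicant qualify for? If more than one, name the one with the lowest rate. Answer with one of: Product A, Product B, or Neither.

Product A

Total debts = (235 + 1,010 + 300 + 535) = 2,080; DTI = 2,080/5,700 = 36.5%.
LTV = 133,500/205,000 = 65.1%.
Reserves = 16,570/1,010 = 16.4 months.
Product A: score 702 ≥ 580; DTI 36.5% ≤ 38%; LTV 65.1% ≤ 80%; reserves 16.4 ≥ 6 mo → qualifies.
Product B: score 702 ≥ 580; DTI 36.5% ≤ 45%; employment 87 ≥ 18 mo → qualifies.
Qualifying: Product A, Product B. Lowest rate is 6.78% → Product A.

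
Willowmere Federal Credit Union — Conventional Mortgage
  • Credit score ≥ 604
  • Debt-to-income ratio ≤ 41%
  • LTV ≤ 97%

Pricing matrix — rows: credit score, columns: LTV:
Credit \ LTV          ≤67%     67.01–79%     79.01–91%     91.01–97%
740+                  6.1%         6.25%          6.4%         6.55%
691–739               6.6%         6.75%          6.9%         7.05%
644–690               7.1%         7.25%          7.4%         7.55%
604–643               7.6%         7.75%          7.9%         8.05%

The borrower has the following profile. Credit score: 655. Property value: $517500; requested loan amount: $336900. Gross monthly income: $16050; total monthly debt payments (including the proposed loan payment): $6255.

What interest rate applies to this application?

7.1%

Credit score 655 ≥ 604; DTI: 6,255 ÷ 16,050 = 39%, within the 41% cap
LTV = 336,900/517,500 = 65.1% ≤ 97%
Credit 655 → row 644–690; LTV 65.1% → column ≤67%. Grid cell → 7.1%.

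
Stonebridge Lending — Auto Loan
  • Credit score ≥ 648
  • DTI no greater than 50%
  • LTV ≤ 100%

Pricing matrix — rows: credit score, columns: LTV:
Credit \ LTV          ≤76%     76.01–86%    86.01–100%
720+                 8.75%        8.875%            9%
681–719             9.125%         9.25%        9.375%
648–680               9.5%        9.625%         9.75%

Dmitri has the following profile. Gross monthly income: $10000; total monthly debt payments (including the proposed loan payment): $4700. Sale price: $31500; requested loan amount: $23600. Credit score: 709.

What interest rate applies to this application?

9.125%

Credit score 709 ≥ 648; Debt-to-income = 4,700/10,000 = 47% — meets 50% limit
LTV = 23,600/31,500 = 74.9% ≤ 100%
Credit 709 → row 681–719; LTV 74.9% → column ≤76%. Grid cell → 9.125%.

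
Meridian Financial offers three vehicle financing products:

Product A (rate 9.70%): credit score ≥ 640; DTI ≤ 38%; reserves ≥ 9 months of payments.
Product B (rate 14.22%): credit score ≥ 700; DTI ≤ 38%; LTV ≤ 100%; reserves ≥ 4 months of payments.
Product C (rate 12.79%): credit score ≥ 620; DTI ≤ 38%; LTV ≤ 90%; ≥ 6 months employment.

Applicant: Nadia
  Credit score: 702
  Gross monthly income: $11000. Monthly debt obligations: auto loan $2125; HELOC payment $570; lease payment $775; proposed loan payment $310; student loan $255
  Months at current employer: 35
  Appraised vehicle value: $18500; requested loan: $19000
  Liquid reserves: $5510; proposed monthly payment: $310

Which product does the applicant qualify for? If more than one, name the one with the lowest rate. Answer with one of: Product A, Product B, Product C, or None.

Total debts = (2,125 + 570 + 775 + 310 + 255) = 4,035; DTI = 4,035/11,000 = 36.7%.
LTV = 19,000/18,500 = 102.7%.
Reserves = 5,510/310 = 17.8 months.
Product A: score 702 ≥ 640; DTI 36.7% ≤ 38%; reserves 17.8 ≥ 9 mo → qualifies.
Product B: score 702 ≥ 700; DTI 36.7% ≤ 38%; LTV 102.7% > 100%; reserves 17.8 ≥ 4 mo → does not qualify.
Product C: score 702 ≥ 620; DTI 36.7% ≤ 38%; LTV 102.7% > 90%; employment 35 ≥ 6 mo → does not qualify.

Product A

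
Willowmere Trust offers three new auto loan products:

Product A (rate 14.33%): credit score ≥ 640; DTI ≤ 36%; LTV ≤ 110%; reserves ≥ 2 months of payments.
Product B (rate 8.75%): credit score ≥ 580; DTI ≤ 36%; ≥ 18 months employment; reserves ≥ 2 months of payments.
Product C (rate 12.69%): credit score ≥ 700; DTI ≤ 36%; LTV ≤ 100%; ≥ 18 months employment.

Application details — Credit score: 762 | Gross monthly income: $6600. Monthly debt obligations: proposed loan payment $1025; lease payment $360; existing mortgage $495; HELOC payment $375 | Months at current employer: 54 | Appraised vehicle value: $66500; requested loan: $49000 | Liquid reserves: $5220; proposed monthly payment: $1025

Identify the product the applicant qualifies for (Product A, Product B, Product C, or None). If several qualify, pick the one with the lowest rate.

Product B

Total debts = (1,025 + 360 + 495 + 375) = 2,255; DTI = 2,255/6,600 = 34.2%.
LTV = 49,000/66,500 = 73.7%.
Reserves = 5,220/1,025 = 5.1 months.
Product A: score 762 ≥ 640; DTI 34.2% ≤ 36%; LTV 73.7% ≤ 110%; reserves 5.1 ≥ 2 mo → qualifies.
Product B: score 762 ≥ 580; DTI 34.2% ≤ 36%; employment 54 ≥ 18 mo; reserves 5.1 ≥ 2 mo → qualifies.
Product C: score 762 ≥ 700; DTI 34.2% ≤ 36%; LTV 73.7% ≤ 100%; employment 54 ≥ 18 mo → qualifies.
Qualifying: Product A, Product B, Product C. Lowest rate is 8.75% → Product B.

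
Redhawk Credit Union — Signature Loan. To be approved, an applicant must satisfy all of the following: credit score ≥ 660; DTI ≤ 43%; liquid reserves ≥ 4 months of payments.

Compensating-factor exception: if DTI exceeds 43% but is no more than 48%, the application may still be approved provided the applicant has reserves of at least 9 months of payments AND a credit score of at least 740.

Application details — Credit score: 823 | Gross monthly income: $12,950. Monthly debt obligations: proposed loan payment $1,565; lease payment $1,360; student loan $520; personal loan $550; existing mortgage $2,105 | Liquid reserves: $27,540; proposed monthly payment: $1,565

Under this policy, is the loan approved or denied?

Approved

Credit score 823 ≥ 660 (meets base)
Total debts = (1,565 + 1,360 + 520 + 550 + 2,105) = 6,100. DTI = 6,100/12,950 = 47.1% > 43% — standard DTI limit exceeded.
Reserves = 27,540/1,565 = 17.6 months ≥ 4
47.1% falls in the override range (43%–48%), so the compensating-factor test applies.
Reserves 17.6 ≥ 9 months; credit score 823 ≥ 740.
Both override conditions satisfied; DTI exception granted.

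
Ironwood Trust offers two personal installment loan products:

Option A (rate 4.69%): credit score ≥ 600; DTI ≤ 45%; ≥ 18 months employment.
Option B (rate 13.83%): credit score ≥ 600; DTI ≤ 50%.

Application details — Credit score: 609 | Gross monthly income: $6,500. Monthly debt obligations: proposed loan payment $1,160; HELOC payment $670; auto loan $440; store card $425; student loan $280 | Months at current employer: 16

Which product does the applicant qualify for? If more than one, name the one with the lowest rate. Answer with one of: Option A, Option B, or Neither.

Total debts = (1,160 + 670 + 440 + 425 + 280) = 2,975; DTI = 2,975/6,500 = 45.8%.
Option A: score 609 ≥ 600; DTI 45.8% > 45%; employment 16 < 18 mo → does not qualify.
Option B: score 609 ≥ 600; DTI 45.8% ≤ 50% → qualifies.

Option B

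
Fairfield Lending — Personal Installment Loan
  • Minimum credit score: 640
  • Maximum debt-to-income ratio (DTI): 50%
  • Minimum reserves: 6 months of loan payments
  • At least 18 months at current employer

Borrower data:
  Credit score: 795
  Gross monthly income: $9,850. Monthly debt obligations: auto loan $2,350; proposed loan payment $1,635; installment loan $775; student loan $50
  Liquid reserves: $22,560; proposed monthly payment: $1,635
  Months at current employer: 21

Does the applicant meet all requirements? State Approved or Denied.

Approved

Credit score 795 ≥ 640 (meets)
Total monthly debts = (2,350 + 1,635 + 775 + 50) = 4,810. Debt-to-income = 4,810/9,850 = 48.8% — meets 50% limit
Reserves = 22,560/1,635 = 13.8 months ≥ 6
Employment 21 ≥ 18 months
All criteria satisfied.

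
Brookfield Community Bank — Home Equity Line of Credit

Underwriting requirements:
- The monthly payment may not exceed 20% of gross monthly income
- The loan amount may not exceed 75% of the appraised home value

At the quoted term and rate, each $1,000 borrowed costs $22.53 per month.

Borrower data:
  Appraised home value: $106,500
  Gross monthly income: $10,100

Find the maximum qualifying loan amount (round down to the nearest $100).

Payment cap: 20% × $10,100 = $2,020/month.
At $22.53 per $1,000, that supports 2,020/22.53 × 1,000 ≈ $89,658 → $89,600.
LTV cap: 75% × $106,500 = $79,875 → $79,800.
Binding constraint: loan-to-value.

$79,800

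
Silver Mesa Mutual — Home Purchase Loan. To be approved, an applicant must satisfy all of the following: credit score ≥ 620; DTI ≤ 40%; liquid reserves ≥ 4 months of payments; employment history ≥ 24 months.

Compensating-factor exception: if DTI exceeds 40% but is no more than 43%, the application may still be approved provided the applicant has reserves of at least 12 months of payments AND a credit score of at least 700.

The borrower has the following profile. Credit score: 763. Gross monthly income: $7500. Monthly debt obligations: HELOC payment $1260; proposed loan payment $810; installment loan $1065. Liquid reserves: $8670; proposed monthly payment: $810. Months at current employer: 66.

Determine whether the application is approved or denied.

Credit score 763 ≥ 620 (meets base)
Total debts = (1,260 + 810 + 1,065) = 3,135. DTI: 3,135 ÷ 7,500 = 41.8%, over the 40% base limit.
Liquid reserves cover 8,670/810 = 10.7 months — ≥ 4 required
Employment 66 ≥ 24 months
41.8% falls in the override range (40%–43%), so the compensating-factor test applies.
Reserves 10.7 < 12 months; credit score 763 ≥ 700.
Compensating-factor requirement not fully met.

Denied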